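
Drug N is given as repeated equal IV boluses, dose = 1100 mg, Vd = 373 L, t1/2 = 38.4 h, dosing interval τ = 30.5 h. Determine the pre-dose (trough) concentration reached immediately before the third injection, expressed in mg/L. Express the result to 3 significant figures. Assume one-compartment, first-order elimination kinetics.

2.68 mg/L

C₀ per dose = Dose / Vd = 1100 / 373 = 2.949 mg/L
k = ln2 / t½ = 0.693147 / 38.4 = 0.01805 h⁻¹
Fraction remaining after one interval: r = e^(−kτ) = e^(−0.01805 × 30.5) = 0.5766
Before dose 3, 2 doses have been given (aged 1τ, 2τ).
C_trough = C₀ × (r + r²) = 2.949 × (0.5766 + 0.3325) = 2.681 mg/L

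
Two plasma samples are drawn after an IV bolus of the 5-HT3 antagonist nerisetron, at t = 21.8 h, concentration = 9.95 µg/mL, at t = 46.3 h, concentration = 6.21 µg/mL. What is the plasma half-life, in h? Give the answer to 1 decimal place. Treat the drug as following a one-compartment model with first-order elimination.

k = ln(C₁/C₂) / (t₂ − t₁) = ln(9.95/6.21) / (46.3 − 21.8)
  = 0.4714 / 24.50 = 0.01924 h⁻¹
t½ = ln2 / k = 0.693147 / 0.01924 = 36.03 h

36.0 h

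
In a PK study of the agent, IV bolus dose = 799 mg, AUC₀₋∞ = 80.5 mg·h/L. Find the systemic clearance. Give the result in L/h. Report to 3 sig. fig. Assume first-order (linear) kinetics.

CL = Dose / AUC = 799 / 80.5 = 9.925 L/h

9.93 L/h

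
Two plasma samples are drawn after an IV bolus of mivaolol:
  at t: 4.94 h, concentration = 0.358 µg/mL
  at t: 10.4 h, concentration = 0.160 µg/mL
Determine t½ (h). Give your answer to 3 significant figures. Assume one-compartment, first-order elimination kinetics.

4.70 h

k = ln(C₁/C₂) / (t₂ − t₁) = ln(0.358/0.160) / (10.4 − 4.94)
  = 0.8054 / 5.460 = 0.1475 h⁻¹
t½ = ln2 / k = 0.693147 / 0.1475 = 4.699 h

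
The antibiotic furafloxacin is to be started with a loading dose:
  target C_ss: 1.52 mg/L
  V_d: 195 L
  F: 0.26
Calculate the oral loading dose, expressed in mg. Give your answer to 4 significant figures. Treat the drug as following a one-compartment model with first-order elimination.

LD = Css × Vd / F = 1.52 × 195 / 0.26 = 1140 mg

1140 mg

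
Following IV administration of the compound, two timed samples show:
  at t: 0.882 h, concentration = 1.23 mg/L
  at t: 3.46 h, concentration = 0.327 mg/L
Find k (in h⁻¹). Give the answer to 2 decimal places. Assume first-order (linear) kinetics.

k = ln(C₁/C₂) / (t₂ − t₁) = ln(1.23/0.327) / (3.46 − 0.882)
  = 1.325 / 2.578 = 0.5140 h⁻¹

0.51 h⁻¹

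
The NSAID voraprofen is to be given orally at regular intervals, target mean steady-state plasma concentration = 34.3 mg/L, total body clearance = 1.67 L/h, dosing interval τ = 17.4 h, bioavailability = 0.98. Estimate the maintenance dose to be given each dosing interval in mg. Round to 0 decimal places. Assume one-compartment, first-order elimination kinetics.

At steady state, F × (Dose/τ) = Css × CL.
Dose = Css × CL × τ / F = 34.3 × 1.670 × 17.4 / 0.98 = 1017 mg

1017 mg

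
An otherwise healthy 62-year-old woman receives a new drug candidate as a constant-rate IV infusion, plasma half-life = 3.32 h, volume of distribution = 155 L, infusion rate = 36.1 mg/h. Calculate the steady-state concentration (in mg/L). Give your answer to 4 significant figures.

1.116 mg/L

k = ln2 / t½ = 0.693147 / 3.32 = 0.2088 h⁻¹
CL = k × Vd = 0.2088 × 155 = 32.36 L/h
At steady state Css = R₀ / CL = 36.1 / 32.36 = 1.116 mg/L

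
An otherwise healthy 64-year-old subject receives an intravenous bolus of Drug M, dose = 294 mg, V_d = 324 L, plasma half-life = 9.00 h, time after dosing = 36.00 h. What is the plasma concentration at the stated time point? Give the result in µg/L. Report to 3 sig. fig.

56.7 µg/L

C₀ = Dose / Vd = 294.0 / 324 = 0.9074 mg/L
k = ln2 / t½ = 0.693147 / 9.00 = 0.07702 h⁻¹
t / t½ = 36.00 / 9.00 = 4 half-lives
C = C₀ × (1/2)^4 = 0.9074 × 0.06250 = 0.05671 mg/L
Convert: 0.05671 mg/L × 1000 = 56.71 µg/L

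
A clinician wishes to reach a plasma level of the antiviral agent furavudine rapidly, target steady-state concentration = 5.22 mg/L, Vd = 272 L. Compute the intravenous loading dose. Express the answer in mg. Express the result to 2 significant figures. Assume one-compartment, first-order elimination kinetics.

1400 mg

LD = Css × Vd = 5.22 × 272 = 1420 mg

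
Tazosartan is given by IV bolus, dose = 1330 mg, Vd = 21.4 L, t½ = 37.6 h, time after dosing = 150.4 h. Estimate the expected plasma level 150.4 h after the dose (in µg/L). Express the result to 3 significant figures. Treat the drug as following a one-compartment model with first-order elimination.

C₀ = Dose / Vd = 1330 / 21.4 = 62.15 mg/L
k = ln2 / t½ = 0.693147 / 37.6 = 0.01843 h⁻¹
t / t½ = 150.4 / 37.6 = 4 half-lives
C = C₀ × (1/2)^4 = 62.15 × 0.06250 = 3.884 mg/L
Convert: 3.884 mg/L × 1000 = 3884 µg/L

3880 µg/L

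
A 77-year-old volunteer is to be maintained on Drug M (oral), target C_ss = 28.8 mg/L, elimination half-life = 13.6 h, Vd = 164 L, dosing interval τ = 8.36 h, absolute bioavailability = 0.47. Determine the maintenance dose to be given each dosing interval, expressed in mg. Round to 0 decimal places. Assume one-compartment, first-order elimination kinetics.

4282 mg

k = ln2 / t½ = 0.693147 / 13.6 = 0.05097 h⁻¹
CL = k × Vd = 0.05097 × 164 = 8.359 L/h
At steady state, F × (Dose/τ) = Css × CL.
Dose = Css × CL × τ / F = 28.8 × 8.359 × 8.36 / 0.47 = 4282 mg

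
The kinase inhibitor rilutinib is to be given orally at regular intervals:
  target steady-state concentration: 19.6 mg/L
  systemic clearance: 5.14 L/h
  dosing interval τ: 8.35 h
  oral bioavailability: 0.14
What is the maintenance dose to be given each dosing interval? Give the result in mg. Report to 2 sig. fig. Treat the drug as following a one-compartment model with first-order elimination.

At steady state, F × (Dose/τ) = Css × CL.
Dose = Css × CL × τ / F = 19.6 × 5.140 × 8.35 / 0.14 = 6009 mg

6000 mg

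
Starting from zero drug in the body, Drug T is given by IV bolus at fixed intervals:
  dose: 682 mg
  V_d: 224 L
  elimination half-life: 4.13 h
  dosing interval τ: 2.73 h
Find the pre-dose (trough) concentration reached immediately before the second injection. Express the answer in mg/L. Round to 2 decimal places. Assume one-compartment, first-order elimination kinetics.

C₀ per dose = Dose / Vd = 682 / 224 = 3.045 mg/L
k = ln2 / t½ = 0.693147 / 4.13 = 0.1678 h⁻¹
Fraction remaining after one interval: r = e^(−kτ) = e^(−0.1678 × 2.73) = 0.6325
Before dose 2, 1 dose has been given (aged 1τ).
C_trough = C₀ × r = 3.045 × 0.6325 = 1.926 mg/L

1.93 mg/L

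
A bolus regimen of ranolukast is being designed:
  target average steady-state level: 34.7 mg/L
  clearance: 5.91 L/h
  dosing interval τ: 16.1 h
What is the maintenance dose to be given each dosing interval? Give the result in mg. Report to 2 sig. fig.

3300 mg

At steady state, Dose/τ = Css × CL.
Dose = Css × CL × τ = 34.7 × 5.910 × 16.1 = 3302 mg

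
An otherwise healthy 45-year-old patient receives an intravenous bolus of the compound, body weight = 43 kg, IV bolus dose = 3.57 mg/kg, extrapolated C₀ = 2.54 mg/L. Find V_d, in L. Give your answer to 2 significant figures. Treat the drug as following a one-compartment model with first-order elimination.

Dose = 3.57 × 43 = 153.5 mg
Vd = Dose / C₀ = 153.5 / 2.54 = 60.43 L

60 L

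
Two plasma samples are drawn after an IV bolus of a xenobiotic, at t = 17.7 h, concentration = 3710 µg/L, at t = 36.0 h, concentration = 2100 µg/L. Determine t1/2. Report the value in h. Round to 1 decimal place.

22.3 h

k = ln(C₁/C₂) / (t₂ − t₁) = ln(3710/2100) / (36.0 − 17.7)
  = 0.5691 / 18.30 = 0.03110 h⁻¹
t½ = ln2 / k = 0.693147 / 0.03110 = 22.29 h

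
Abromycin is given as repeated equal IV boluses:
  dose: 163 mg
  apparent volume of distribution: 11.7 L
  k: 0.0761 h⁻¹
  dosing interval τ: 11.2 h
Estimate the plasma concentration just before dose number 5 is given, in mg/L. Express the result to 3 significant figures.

10.0 mg/L

C₀ per dose = Dose / Vd = 163 / 11.7 = 13.93 mg/L
Fraction remaining after one interval: r = e^(−kτ) = e^(−0.07610 × 11.2) = 0.4264
Before dose 5, 4 doses have been given (aged 1τ, 2τ, 3τ, 4τ).
C_trough = C₀ × (r + r² + … + r^4) = C₀ × r(1−r^4)/(1−r)
        = 13.93 × 0.4264 × (1 − 0.03306) / (1 − 0.4264) = 10.01 mg/L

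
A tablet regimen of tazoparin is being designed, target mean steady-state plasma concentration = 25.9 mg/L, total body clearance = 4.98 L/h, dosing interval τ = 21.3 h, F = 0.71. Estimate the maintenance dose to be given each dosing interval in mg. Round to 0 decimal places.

At steady state, F × (Dose/τ) = Css × CL.
Dose = Css × CL × τ / F = 25.9 × 4.980 × 21.3 / 0.71 = 3869 mg

3869 mg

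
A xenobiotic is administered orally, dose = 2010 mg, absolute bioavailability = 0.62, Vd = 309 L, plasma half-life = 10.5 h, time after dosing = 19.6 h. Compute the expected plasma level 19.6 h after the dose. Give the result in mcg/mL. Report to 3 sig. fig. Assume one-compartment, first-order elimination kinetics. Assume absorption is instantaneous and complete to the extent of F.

1.11 mcg/mL

Amount reaching circulation = F × Dose = 0.62 × 2010 = 1246 mg
C₀ = F·Dose / Vd = 1246 / 309 = 4.032 mg/L
k = ln2 / t½ = 0.693147 / 10.5 = 0.06601 h⁻¹
C = C₀ · e^(−k·t) = 4.032 × e^(−0.06601 × 19.6)
  = 4.032 × 0.2742 = 1.106 mg/L
(1.106 mg/L = 1.106 mcg/mL)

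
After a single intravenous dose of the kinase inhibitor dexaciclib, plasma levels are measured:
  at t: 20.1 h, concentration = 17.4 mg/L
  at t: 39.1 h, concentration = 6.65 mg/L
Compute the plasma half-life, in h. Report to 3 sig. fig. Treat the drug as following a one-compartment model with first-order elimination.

13.7 h

k = ln(C₁/C₂) / (t₂ − t₁) = ln(17.4/6.65) / (39.1 − 20.1)
  = 0.9619 / 19.00 = 0.05063 h⁻¹
t½ = ln2 / k = 0.693147 / 0.05063 = 13.69 h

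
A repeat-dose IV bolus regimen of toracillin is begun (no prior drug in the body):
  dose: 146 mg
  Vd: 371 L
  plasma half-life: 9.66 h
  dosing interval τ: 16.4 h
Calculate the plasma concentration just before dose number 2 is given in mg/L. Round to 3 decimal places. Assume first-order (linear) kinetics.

0.121 mg/L

C₀ per dose = Dose / Vd = 146 / 371 = 0.3935 mg/L
k = ln2 / t½ = 0.693147 / 9.66 = 0.07175 h⁻¹
Fraction remaining after one interval: r = e^(−kτ) = e^(−0.07175 × 16.4) = 0.3083
Before dose 2, 1 dose has been given (aged 1τ).
C_trough = C₀ × r = 0.3935 × 0.3083 = 0.1213 mg/L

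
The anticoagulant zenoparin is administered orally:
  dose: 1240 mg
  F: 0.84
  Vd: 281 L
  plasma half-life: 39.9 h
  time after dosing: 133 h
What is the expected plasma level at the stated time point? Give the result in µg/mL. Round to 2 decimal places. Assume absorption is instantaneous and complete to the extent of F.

0.37 µg/mL

Amount reaching circulation = F × Dose = 0.84 × 1240 = 1042 mg
C₀ = F·Dose / Vd = 1042 / 281 = 3.708 mg/L
k = ln2 / t½ = 0.693147 / 39.9 = 0.01737 h⁻¹
C = C₀ · e^(−k·t) = 3.708 × e^(−0.01737 × 133)
  = 3.708 × 0.09924 = 0.3680 mg/L
(0.3680 mg/L = 0.3680 µg/mL)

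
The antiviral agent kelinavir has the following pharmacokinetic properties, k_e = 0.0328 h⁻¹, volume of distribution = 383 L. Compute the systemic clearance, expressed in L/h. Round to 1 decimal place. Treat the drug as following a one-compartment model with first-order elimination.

12.6 L/h

CL = k × Vd = 0.0328 × 383 = 12.56 L/h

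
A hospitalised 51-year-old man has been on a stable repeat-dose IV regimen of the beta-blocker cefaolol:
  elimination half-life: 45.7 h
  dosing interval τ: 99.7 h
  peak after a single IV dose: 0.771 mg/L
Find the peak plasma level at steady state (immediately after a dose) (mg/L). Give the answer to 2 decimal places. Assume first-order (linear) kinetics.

k = ln2 / t½ = 0.693147 / 45.7 = 0.01517 h⁻¹
e^(−kτ) = e^(−0.01517 × 99.7) = 0.2204
Accumulation ratio R = 1 / (1 − e^(−kτ)) = 1 / (1 − 0.2204) = 1.283
Steady-state peak = C₀ × R = 0.771 × 1.283 = 0.9892 mg/L

0.99 mg/L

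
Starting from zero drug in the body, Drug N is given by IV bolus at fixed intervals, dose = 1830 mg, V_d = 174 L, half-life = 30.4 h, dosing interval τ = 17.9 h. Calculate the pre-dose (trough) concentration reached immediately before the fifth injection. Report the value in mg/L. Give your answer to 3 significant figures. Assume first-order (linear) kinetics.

C₀ per dose = Dose / Vd = 1830 / 174 = 10.52 mg/L
k = ln2 / t½ = 0.693147 / 30.4 = 0.02280 h⁻¹
Fraction remaining after one interval: r = e^(−kτ) = e^(−0.02280 × 17.9) = 0.6649
Before dose 5, 4 doses have been given (aged 1τ, 2τ, 3τ, 4τ).
C_trough = C₀ × (r + r² + … + r^4) = C₀ × r(1−r^4)/(1−r)
        = 10.52 × 0.6649 × (1 − 0.1954) / (1 − 0.6649) = 16.79 mg/L

16.8 mg/L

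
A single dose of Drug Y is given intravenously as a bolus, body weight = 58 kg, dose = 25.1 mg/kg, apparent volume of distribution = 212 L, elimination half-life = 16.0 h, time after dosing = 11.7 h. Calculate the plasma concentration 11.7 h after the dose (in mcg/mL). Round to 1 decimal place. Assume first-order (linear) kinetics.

Total dose = 25.1 × 58 = 1456 mg
C₀ = Dose / Vd = 1456 / 212 = 6.868 mg/L
k = ln2 / t½ = 0.693147 / 16.0 = 0.04332 h⁻¹
C = C₀ · e^(−k·t) = 6.868 × e^(−0.04332 × 11.7)
  = 6.868 × 0.6024 = 4.137 mg/L
(4.137 mg/L = 4.137 mcg/mL)

4.1 mcg/mL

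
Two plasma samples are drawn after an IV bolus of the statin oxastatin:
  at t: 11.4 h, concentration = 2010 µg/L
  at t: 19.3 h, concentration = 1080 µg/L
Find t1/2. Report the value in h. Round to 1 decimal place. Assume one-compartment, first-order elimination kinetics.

8.8 h

k = ln(C₁/C₂) / (t₂ − t₁) = ln(2010/1080) / (19.3 − 11.4)
  = 0.6212 / 7.900 = 0.07863 h⁻¹
t½ = ln2 / k = 0.693147 / 0.07863 = 8.815 h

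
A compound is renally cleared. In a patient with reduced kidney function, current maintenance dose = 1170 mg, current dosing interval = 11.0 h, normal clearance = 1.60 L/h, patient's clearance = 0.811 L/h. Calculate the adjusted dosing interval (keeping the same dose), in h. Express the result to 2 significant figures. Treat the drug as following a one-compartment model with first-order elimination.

22 h

To keep the same average steady-state level, dosing rate must scale with clearance.
CL ratio = 0.811 / 1.60 = 0.5069
New interval (same dose) = 11.0 / 0.5069 = 21.70 h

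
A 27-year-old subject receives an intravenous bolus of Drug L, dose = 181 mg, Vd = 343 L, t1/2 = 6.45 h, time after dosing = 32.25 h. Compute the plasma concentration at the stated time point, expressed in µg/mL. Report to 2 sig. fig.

0.016 µg/mL

C₀ = Dose / Vd = 181.0 / 343 = 0.5277 mg/L
k = ln2 / t½ = 0.693147 / 6.45 = 0.1075 h⁻¹
t / t½ = 32.25 / 6.45 = 5 half-lives
C = C₀ × (1/2)^5 = 0.5277 × 0.03125 = 0.01649 mg/L
(0.01649 mg/L = 0.01649 µg/mL)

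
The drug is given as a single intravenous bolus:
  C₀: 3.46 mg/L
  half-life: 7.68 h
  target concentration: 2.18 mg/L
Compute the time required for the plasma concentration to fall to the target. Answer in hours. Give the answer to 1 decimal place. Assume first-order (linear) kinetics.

5.1 h

k = ln2 / t½ = 0.693147 / 7.68 = 0.09025 h⁻¹
t = ln(C₀ / C) / k = ln(3.460 / 2.18) / 0.09025
  = ln(1.587) / 0.09025 = 0.4618 / 0.09025 = 5.117 h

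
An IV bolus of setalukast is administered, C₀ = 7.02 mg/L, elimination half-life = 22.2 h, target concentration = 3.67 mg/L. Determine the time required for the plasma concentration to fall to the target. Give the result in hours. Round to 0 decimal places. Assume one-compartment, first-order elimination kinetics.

21 h

k = ln2 / t½ = 0.693147 / 22.2 = 0.03122 h⁻¹
t = ln(C₀ / C) / k = ln(7.020 / 3.67) / 0.03122
  = ln(1.913) / 0.03122 = 0.6487 / 0.03122 = 20.78 h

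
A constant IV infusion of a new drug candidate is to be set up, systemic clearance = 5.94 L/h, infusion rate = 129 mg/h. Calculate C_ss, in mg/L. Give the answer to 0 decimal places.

At steady state Css = R₀ / CL = 129 / 5.940 = 21.72 mg/L

22 mg/L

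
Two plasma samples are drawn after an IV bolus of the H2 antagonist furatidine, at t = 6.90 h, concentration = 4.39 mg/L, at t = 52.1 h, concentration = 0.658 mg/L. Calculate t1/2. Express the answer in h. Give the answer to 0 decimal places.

k = ln(C₁/C₂) / (t₂ − t₁) = ln(4.39/0.658) / (52.1 − 6.90)
  = 1.898 / 45.20 = 0.04199 h⁻¹
t½ = ln2 / k = 0.693147 / 0.04199 = 16.51 h

17 h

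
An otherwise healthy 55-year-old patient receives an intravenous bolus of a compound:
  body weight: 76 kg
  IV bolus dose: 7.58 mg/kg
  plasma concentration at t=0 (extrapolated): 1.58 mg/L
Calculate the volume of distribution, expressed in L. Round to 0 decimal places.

365 L

Dose = 7.58 × 76 = 576.1 mg
Vd = Dose / C₀ = 576.1 / 1.58 = 364.6 L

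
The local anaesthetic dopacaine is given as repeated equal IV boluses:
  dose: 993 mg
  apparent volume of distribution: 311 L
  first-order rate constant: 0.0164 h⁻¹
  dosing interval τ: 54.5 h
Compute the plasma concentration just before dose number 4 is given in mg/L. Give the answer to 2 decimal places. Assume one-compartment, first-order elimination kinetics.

2.06 mg/L

C₀ per dose = Dose / Vd = 993 / 311 = 3.193 mg/L
Fraction remaining after one interval: r = e^(−kτ) = e^(−0.01640 × 54.5) = 0.4091
Before dose 4, 3 doses have been given (aged 1τ, 2τ, 3τ).
C_trough = C₀ × (r + r² + … + r^3) = C₀ × r(1−r^3)/(1−r)
        = 3.193 × 0.4091 × (1 − 0.06847) / (1 − 0.4091) = 2.059 mg/L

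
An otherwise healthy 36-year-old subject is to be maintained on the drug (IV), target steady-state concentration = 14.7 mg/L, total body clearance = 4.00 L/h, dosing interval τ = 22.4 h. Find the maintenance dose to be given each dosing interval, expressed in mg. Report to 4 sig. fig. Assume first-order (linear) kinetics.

At steady state, Dose/τ = Css × CL.
Dose = Css × CL × τ = 14.7 × 4.000 × 22.4 = 1317 mg

1317 mg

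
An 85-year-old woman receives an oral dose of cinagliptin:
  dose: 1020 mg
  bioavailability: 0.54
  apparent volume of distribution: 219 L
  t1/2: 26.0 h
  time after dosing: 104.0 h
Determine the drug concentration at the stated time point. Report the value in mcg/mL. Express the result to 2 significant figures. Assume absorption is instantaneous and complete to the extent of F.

Amount reaching circulation = F × Dose = 0.54 × 1020 = 550.8 mg
C₀ = F·Dose / Vd = 550.8 / 219 = 2.515 mg/L
k = ln2 / t½ = 0.693147 / 26.0 = 0.02666 h⁻¹
t / t½ = 104.0 / 26.0 = 4 half-lives
C = C₀ × (1/2)^4 = 2.515 × 0.06250 = 0.1572 mg/L
(0.1572 mg/L = 0.1572 mcg/mL)

0.16 mcg/mL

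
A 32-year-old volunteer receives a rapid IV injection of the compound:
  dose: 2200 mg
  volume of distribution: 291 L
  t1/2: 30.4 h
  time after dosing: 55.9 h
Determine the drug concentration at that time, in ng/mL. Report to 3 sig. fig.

C₀ = Dose / Vd = 2200 / 291 = 7.560 mg/L
k = ln2 / t½ = 0.693147 / 30.4 = 0.02280 h⁻¹
C = C₀ · e^(−k·t) = 7.560 × e^(−0.02280 × 55.9)
  = 7.560 × 0.2796 = 2.114 mg/L
Convert: 2.114 mg/L × 1000 = 2114 ng/mL

2110 ng/mL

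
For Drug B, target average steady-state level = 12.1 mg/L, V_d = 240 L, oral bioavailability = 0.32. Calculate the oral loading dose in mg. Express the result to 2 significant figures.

LD = Css × Vd / F = 12.1 × 240 / 0.32 = 9075 mg

9100 mg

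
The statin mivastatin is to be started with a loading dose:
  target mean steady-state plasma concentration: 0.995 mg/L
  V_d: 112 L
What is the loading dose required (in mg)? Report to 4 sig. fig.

LD = Css × Vd = 0.995 × 112 = 111.4 mg

111.4 mg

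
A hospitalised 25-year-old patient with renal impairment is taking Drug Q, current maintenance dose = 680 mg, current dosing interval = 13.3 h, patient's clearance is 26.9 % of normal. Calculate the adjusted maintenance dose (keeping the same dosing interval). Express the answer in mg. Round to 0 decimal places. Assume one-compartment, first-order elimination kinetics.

To keep the same average steady-state level, dosing rate must scale with clearance.
CL ratio = 26.9 / 100 = 0.2690
New dose (same interval) = 680 × 0.2690 = 182.9 mg

183 mg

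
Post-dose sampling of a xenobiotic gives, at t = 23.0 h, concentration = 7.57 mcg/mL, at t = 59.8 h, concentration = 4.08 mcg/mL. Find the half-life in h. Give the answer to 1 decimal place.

41.3 h

k = ln(C₁/C₂) / (t₂ − t₁) = ln(7.57/4.08) / (59.8 − 23.0)
  = 0.6181 / 36.80 = 0.01680 h⁻¹
t½ = ln2 / k = 0.693147 / 0.01680 = 41.26 h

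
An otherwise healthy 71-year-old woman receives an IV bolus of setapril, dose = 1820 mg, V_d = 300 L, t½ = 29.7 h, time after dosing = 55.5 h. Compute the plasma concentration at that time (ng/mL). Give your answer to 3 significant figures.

1660 ng/mL

C₀ = Dose / Vd = 1820 / 300 = 6.067 mg/L
k = ln2 / t½ = 0.693147 / 29.7 = 0.02334 h⁻¹
C = C₀ · e^(−k·t) = 6.067 × e^(−0.02334 × 55.5)
  = 6.067 × 0.2738 = 1.661 mg/L
Convert: 1.661 mg/L × 1000 = 1661 ng/mL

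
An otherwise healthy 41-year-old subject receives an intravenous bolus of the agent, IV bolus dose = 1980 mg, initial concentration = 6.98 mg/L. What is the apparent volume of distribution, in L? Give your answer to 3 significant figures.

284 L

Vd = Dose / C₀ = 1980 / 6.98 = 283.7 L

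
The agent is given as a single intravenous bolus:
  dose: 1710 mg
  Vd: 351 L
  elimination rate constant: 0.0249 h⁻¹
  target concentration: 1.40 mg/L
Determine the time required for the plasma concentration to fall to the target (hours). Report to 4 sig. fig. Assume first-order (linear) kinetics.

C₀ = Dose / Vd = 1710 / 351 = 4.872 mg/L
t = ln(C₀ / C) / k = ln(4.872 / 1.40) / 0.02490
  = ln(3.480) / 0.02490 = 1.247 / 0.02490 = 50.08 h

50.08 h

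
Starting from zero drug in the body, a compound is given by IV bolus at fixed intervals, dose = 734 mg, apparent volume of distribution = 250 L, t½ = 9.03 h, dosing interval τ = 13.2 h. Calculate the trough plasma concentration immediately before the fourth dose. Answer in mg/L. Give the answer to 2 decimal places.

C₀ per dose = Dose / Vd = 734 / 250 = 2.936 mg/L
k = ln2 / t½ = 0.693147 / 9.03 = 0.07676 h⁻¹
Fraction remaining after one interval: r = e^(−kτ) = e^(−0.07676 × 13.2) = 0.3630
Before dose 4, 3 doses have been given (aged 1τ, 2τ, 3τ).
C_trough = C₀ × (r + r² + … + r^3) = C₀ × r(1−r^3)/(1−r)
        = 2.936 × 0.3630 × (1 − 0.04783) / (1 − 0.3630) = 1.593 mg/L

1.59 mg/L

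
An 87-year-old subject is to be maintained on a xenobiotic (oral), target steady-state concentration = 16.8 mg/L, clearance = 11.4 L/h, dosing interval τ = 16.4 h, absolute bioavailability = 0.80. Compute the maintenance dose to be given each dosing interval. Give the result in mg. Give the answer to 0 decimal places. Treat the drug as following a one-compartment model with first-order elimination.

3926 mg

At steady state, F × (Dose/τ) = Css × CL.
Dose = Css × CL × τ / F = 16.8 × 11.40 × 16.4 / 0.80 = 3926 mg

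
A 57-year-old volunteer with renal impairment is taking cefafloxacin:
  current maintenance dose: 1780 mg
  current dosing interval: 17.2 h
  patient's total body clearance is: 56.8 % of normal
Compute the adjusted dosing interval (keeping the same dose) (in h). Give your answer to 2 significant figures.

30 h

To keep the same average steady-state level, dosing rate must scale with clearance.
CL ratio = 56.8 / 100 = 0.5680
New interval (same dose) = 17.2 / 0.5680 = 30.28 h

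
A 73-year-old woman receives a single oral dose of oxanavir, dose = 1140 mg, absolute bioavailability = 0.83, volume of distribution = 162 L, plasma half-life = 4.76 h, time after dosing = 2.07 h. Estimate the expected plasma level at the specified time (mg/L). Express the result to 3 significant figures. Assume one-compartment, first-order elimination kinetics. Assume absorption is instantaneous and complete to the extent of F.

Amount reaching circulation = F × Dose = 0.83 × 1140 = 946.2 mg
C₀ = F·Dose / Vd = 946.2 / 162 = 5.841 mg/L
k = ln2 / t½ = 0.693147 / 4.76 = 0.1456 h⁻¹
C = C₀ · e^(−k·t) = 5.841 × e^(−0.1456 × 2.07)
  = 5.841 × 0.7398 = 4.321 mg/L

4.32 mg/L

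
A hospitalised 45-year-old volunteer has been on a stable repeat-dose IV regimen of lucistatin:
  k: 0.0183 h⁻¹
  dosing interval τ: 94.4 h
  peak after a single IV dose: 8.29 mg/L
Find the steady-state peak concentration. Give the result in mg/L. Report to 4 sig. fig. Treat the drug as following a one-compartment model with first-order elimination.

e^(−kτ) = e^(−0.01830 × 94.4) = 0.1777
Accumulation ratio R = 1 / (1 − e^(−kτ)) = 1 / (1 − 0.1777) = 1.216
Steady-state peak = C₀ × R = 8.29 × 1.216 = 10.08 mg/L

10.08 mg/L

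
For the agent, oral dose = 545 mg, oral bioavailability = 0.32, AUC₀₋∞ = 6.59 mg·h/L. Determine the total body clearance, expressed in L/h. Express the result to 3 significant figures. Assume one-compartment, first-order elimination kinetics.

26.5 L/h

CL = F·Dose / AUC = 0.32 × 545 / 6.59 = 26.46 L/h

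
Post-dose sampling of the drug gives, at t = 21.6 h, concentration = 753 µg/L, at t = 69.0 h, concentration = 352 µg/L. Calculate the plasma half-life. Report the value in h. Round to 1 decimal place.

k = ln(C₁/C₂) / (t₂ − t₁) = ln(753/352) / (69.0 − 21.6)
  = 0.7604 / 47.40 = 0.01604 h⁻¹
t½ = ln2 / k = 0.693147 / 0.01604 = 43.21 h

43.2 h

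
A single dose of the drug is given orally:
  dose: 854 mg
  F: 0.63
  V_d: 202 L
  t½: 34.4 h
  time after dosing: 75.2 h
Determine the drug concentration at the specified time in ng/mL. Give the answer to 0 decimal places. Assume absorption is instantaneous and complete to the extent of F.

Amount reaching circulation = F × Dose = 0.63 × 854.0 = 538.0 mg
C₀ = F·Dose / Vd = 538.0 / 202 = 2.663 mg/L
k = ln2 / t½ = 0.693147 / 34.4 = 0.02015 h⁻¹
C = C₀ · e^(−k·t) = 2.663 × e^(−0.02015 × 75.2)
  = 2.663 × 0.2197 = 0.5851 mg/L
Convert: 0.5851 mg/L × 1000 = 585.1 ng/mL

585 ng/mL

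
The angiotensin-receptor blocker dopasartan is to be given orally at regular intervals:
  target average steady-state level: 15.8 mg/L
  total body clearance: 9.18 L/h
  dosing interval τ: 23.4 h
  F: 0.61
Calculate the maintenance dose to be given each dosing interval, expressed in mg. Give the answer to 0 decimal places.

At steady state, F × (Dose/τ) = Css × CL.
Dose = Css × CL × τ / F = 15.8 × 9.180 × 23.4 / 0.61 = 5564 mg

5564 mg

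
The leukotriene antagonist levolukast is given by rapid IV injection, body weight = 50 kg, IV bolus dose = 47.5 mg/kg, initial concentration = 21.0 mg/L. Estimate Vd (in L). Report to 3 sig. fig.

113 L

Dose = 47.5 × 50 = 2375 mg
Vd = Dose / C₀ = 2375 / 21.0 = 113.1 L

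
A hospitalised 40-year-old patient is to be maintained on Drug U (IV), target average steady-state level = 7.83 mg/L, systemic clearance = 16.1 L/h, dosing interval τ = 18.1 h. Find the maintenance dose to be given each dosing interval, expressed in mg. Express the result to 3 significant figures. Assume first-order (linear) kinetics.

At steady state, Dose/τ = Css × CL.
Dose = Css × CL × τ = 7.83 × 16.10 × 18.1 = 2282 mg

2280 mg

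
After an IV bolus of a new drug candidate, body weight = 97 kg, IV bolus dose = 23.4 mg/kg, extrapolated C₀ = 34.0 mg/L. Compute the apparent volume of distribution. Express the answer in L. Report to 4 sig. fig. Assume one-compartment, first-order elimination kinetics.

66.76 L

Dose = 23.4 × 97 = 2270 mg
Vd = Dose / C₀ = 2270 / 34.0 = 66.76 L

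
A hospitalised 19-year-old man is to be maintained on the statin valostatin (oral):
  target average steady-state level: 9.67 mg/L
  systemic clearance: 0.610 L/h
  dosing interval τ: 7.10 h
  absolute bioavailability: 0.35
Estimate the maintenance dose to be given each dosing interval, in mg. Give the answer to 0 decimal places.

120 mg

At steady state, F × (Dose/τ) = Css × CL.
Dose = Css × CL × τ / F = 9.67 × 0.6100 × 7.10 / 0.35 = 119.7 mg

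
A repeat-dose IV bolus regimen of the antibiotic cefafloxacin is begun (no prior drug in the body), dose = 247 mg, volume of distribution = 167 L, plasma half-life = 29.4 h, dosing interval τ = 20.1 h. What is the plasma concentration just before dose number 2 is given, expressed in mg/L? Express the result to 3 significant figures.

0.921 mg/L

C₀ per dose = Dose / Vd = 247 / 167 = 1.479 mg/L
k = ln2 / t½ = 0.693147 / 29.4 = 0.02358 h⁻¹
Fraction remaining after one interval: r = e^(−kτ) = e^(−0.02358 × 20.1) = 0.6225
Before dose 2, 1 dose has been given (aged 1τ).
C_trough = C₀ × r = 1.479 × 0.6225 = 0.9207 mg/L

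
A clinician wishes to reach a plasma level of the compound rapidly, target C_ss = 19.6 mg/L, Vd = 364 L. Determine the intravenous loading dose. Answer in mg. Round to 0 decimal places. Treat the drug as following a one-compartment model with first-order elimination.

7134 mg

LD = Css × Vd = 19.6 × 364 = 7134 mg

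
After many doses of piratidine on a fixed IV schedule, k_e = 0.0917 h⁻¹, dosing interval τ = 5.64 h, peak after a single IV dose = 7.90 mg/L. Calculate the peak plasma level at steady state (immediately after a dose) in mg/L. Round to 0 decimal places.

e^(−kτ) = e^(−0.09170 × 5.64) = 0.5962
Accumulation ratio R = 1 / (1 − e^(−kτ)) = 1 / (1 − 0.5962) = 2.476
Steady-state peak = C₀ × R = 7.90 × 2.476 = 19.56 mg/L

20 mg/L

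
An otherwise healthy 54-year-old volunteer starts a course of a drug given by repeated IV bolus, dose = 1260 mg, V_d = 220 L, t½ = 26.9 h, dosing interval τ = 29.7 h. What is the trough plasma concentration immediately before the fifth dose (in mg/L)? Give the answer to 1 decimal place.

C₀ per dose = Dose / Vd = 1260 / 220 = 5.727 mg/L
k = ln2 / t½ = 0.693147 / 26.9 = 0.02577 h⁻¹
Fraction remaining after one interval: r = e^(−kτ) = e^(−0.02577 × 29.7) = 0.4652
Before dose 5, 4 doses have been given (aged 1τ, 2τ, 3τ, 4τ).
C_trough = C₀ × (r + r² + … + r^4) = C₀ × r(1−r^4)/(1−r)
        = 5.727 × 0.4652 × (1 − 0.04683) / (1 − 0.4652) = 4.748 mg/L

4.7 mg/L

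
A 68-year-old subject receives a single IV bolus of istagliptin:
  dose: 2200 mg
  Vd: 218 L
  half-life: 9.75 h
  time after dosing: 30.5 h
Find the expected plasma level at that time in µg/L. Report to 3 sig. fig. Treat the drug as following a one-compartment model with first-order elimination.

C₀ = Dose / Vd = 2200 / 218 = 10.09 mg/L
k = ln2 / t½ = 0.693147 / 9.75 = 0.07109 h⁻¹
C = C₀ · e^(−k·t) = 10.09 × e^(−0.07109 × 30.5)
  = 10.09 × 0.1144 = 1.154 mg/L
Convert: 1.154 mg/L × 1000 = 1154 µg/L

1150 µg/L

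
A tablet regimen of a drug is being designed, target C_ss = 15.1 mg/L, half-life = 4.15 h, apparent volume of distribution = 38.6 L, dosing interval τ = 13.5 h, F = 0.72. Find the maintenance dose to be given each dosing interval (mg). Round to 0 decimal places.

1825 mg

k = ln2 / t½ = 0.693147 / 4.15 = 0.1670 h⁻¹
CL = k × Vd = 0.1670 × 38.6 = 6.446 L/h
At steady state, F × (Dose/τ) = Css × CL.
Dose = Css × CL × τ / F = 15.1 × 6.446 × 13.5 / 0.72 = 1825 mg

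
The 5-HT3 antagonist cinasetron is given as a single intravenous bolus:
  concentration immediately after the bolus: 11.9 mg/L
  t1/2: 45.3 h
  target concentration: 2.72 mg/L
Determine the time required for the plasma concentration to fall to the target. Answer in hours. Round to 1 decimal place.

k = ln2 / t½ = 0.693147 / 45.3 = 0.01530 h⁻¹
t = ln(C₀ / C) / k = ln(11.90 / 2.72) / 0.01530
  = ln(4.375) / 0.01530 = 1.476 / 0.01530 = 96.47 h

96.5 h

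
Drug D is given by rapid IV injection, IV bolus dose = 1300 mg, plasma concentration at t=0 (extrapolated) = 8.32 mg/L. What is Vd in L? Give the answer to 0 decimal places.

Vd = Dose / C₀ = 1300 / 8.32 = 156.3 L

156 L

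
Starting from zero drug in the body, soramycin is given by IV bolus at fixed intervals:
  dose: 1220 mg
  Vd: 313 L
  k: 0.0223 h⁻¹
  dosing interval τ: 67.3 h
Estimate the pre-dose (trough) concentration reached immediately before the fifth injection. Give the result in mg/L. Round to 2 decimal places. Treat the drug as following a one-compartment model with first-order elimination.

1.12 mg/L

C₀ per dose = Dose / Vd = 1220 / 313 = 3.898 mg/L
Fraction remaining after one interval: r = e^(−kτ) = e^(−0.02230 × 67.3) = 0.2230
Before dose 5, 4 doses have been given (aged 1τ, 2τ, 3τ, 4τ).
C_trough = C₀ × (r + r² + … + r^4) = C₀ × r(1−r^4)/(1−r)
        = 3.898 × 0.2230 × (1 − 0.002473) / (1 − 0.2230) = 1.116 mg/L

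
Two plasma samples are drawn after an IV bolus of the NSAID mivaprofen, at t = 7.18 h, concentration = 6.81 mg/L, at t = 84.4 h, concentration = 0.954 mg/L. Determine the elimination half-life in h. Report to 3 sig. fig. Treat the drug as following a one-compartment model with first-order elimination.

27.2 h

k = ln(C₁/C₂) / (t₂ − t₁) = ln(6.81/0.954) / (84.4 − 7.18)
  = 1.965 / 77.22 = 0.02545 h⁻¹
t½ = ln2 / k = 0.693147 / 0.02545 = 27.24 h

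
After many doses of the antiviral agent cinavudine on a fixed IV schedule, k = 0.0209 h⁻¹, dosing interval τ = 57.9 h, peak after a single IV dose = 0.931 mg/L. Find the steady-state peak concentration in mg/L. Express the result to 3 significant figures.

e^(−kτ) = e^(−0.02090 × 57.9) = 0.2982
Accumulation ratio R = 1 / (1 − e^(−kτ)) = 1 / (1 − 0.2982) = 1.425
Steady-state peak = C₀ × R = 0.931 × 1.425 = 1.327 mg/L

1.33 mg/L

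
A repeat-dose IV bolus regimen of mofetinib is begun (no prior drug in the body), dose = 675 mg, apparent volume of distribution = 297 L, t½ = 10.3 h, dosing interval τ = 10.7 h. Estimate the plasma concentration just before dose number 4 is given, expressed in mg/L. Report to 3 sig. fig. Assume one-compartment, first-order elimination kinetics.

C₀ per dose = Dose / Vd = 675 / 297 = 2.273 mg/L
k = ln2 / t½ = 0.693147 / 10.3 = 0.06730 h⁻¹
Fraction remaining after one interval: r = e^(−kτ) = e^(−0.06730 × 10.7) = 0.4867
Before dose 4, 3 doses have been given (aged 1τ, 2τ, 3τ).
C_trough = C₀ × (r + r² + … + r^3) = C₀ × r(1−r^3)/(1−r)
        = 2.273 × 0.4867 × (1 − 0.1153) / (1 − 0.4867) = 1.907 mg/L

1.91 mg/L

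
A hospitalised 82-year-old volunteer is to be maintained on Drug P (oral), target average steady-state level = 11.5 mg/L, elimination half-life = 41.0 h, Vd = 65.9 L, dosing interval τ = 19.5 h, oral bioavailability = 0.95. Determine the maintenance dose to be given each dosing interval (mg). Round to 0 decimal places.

k = ln2 / t½ = 0.693147 / 41.0 = 0.01691 h⁻¹
CL = k × Vd = 0.01691 × 65.9 = 1.114 L/h
At steady state, F × (Dose/τ) = Css × CL.
Dose = Css × CL × τ / F = 11.5 × 1.114 × 19.5 / 0.95 = 263.0 mg

263 mg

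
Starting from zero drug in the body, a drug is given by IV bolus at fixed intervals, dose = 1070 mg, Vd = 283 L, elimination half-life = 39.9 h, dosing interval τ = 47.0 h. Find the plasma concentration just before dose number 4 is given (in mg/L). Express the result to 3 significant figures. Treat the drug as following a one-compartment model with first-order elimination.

2.74 mg/L

C₀ per dose = Dose / Vd = 1070 / 283 = 3.781 mg/L
k = ln2 / t½ = 0.693147 / 39.9 = 0.01737 h⁻¹
Fraction remaining after one interval: r = e^(−kτ) = e^(−0.01737 × 47.0) = 0.4420
Before dose 4, 3 doses have been given (aged 1τ, 2τ, 3τ).
C_trough = C₀ × (r + r² + … + r^3) = C₀ × r(1−r^3)/(1−r)
        = 3.781 × 0.4420 × (1 − 0.08635) / (1 − 0.4420) = 2.736 mg/L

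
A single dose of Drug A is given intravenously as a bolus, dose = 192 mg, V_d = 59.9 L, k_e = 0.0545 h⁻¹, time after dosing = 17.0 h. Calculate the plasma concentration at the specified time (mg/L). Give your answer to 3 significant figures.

C₀ = Dose / Vd = 192.0 / 59.9 = 3.205 mg/L
C = C₀ · e^(−k·t) = 3.205 × e^(−0.05450 × 17.0)
  = 3.205 × 0.3959 = 1.269 mg/L

1.27 mg/L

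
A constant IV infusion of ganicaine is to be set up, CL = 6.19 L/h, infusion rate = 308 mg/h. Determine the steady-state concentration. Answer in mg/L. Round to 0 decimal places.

50 mg/L

At steady state Css = R₀ / CL = 308 / 6.190 = 49.76 mg/L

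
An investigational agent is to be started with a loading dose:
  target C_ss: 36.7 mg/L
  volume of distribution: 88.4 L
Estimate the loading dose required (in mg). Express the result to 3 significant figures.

LD = Css × Vd = 36.7 × 88.4 = 3244 mg

3240 mg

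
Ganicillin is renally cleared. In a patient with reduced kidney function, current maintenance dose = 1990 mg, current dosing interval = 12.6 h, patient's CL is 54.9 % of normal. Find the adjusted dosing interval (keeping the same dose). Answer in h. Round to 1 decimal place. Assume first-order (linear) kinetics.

23.0 h

To keep the same average steady-state level, dosing rate must scale with clearance.
CL ratio = 54.9 / 100 = 0.5490
New interval (same dose) = 12.6 / 0.5490 = 22.95 h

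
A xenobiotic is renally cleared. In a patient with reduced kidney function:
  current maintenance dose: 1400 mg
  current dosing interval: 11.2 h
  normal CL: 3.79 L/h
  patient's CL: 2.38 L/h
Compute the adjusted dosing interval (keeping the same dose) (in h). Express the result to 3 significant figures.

17.8 h

To keep the same average steady-state level, dosing rate must scale with clearance.
CL ratio = 2.38 / 3.79 = 0.6280
New interval (same dose) = 11.2 / 0.6280 = 17.83 h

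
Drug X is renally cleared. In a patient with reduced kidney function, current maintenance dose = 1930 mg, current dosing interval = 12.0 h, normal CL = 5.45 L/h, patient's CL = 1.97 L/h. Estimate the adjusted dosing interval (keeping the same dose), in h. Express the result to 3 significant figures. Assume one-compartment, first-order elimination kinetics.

To keep the same average steady-state level, dosing rate must scale with clearance.
CL ratio = 1.97 / 5.45 = 0.3615
New interval (same dose) = 12.0 / 0.3615 = 33.20 h

33.2 h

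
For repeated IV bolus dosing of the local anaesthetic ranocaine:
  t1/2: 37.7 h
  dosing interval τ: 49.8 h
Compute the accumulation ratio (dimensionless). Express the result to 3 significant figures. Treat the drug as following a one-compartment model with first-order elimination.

1.67

k = ln2 / t½ = 0.693147 / 37.7 = 0.01839 h⁻¹
e^(−kτ) = e^(−0.01839 × 49.8) = 0.4002
Accumulation ratio R = 1 / (1 − e^(−kτ)) = 1 / (1 − 0.4002) = 1.667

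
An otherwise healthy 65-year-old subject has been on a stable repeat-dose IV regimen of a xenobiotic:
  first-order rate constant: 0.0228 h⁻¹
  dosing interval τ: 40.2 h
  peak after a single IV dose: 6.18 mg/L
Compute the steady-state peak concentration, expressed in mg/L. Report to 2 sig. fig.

10 mg/L

e^(−kτ) = e^(−0.02280 × 40.2) = 0.3999
Accumulation ratio R = 1 / (1 − e^(−kτ)) = 1 / (1 − 0.3999) = 1.666
Steady-state peak = C₀ × R = 6.18 × 1.666 = 10.30 mg/L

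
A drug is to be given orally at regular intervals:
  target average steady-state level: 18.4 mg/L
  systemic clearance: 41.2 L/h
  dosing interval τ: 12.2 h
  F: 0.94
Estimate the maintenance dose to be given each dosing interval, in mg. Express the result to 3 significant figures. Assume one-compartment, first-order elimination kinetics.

9840 mg

At steady state, F × (Dose/τ) = Css × CL.
Dose = Css × CL × τ / F = 18.4 × 41.20 × 12.2 / 0.94 = 9839 mg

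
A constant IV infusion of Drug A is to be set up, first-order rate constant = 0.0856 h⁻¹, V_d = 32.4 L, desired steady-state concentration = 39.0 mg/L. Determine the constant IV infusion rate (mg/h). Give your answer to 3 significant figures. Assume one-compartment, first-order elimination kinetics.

108 mg/h

CL = k × Vd = 0.08560 × 32.4 = 2.773 L/h
At steady state, infusion rate R₀ = Css × CL = 39.0 × 2.773 = 108.1 mg/h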